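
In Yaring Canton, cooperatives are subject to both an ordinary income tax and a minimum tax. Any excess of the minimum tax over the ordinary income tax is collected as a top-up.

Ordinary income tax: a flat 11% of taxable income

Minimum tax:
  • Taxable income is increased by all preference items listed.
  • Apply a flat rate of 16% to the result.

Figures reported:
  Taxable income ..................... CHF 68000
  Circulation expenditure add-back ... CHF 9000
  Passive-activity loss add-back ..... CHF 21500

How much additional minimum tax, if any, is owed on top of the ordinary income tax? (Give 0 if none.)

CHF 8280

Ordinary income tax:
  CHF 68000 × 11% = CHF 7480

Minimum tax:
  Adjusted income: CHF 68000 + CHF 9000 + CHF 21500 = CHF 98500
  CHF 98500 × 16% = CHF 15760

Excess of minimum tax over ordinary income tax: CHF 15760 − CHF 7480 = CHF 8280.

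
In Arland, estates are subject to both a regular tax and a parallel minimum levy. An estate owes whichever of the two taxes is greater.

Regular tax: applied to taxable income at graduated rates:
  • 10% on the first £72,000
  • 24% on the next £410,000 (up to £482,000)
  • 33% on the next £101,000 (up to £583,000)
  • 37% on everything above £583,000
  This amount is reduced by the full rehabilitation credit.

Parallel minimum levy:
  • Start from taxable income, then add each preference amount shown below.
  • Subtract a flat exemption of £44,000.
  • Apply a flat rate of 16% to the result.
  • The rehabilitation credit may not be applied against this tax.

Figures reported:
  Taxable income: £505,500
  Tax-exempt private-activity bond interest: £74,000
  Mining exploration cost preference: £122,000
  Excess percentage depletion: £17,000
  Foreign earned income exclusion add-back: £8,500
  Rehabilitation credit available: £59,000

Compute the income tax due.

Regular tax:
  £72,000 × 10% = £7,200
  £410,000 × 24% = £98,400
  £23,500 × 33% = £7,755
  → £113,355
  Less rehabilitation credit £59,000 → £54,355

Parallel minimum levy:
  Adjusted income: £505,500 + £74,000 + £122,000 + £17,000 + £8,500 = £727,000
  Less exemption £44,000 → base £683,000
  £683,000 × 16% = £109,280

£109,280 > £54,355, so the parallel minimum levy is the binding amount.

£109,280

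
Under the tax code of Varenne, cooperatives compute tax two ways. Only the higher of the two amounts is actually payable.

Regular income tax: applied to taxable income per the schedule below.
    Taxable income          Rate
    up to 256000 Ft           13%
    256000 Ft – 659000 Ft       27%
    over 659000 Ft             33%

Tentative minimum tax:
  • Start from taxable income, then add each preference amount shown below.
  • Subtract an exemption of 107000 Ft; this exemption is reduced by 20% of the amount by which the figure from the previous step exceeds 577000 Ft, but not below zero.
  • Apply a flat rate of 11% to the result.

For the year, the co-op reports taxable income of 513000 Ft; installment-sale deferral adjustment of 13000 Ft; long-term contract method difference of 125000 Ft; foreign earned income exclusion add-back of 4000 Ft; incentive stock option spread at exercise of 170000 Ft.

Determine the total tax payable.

Regular income tax:
  256000 Ft × 13% = 33280 Ft
  257000 Ft × 27% = 69390 Ft
  → 102670 Ft

Tentative minimum tax:
  Adjusted income: 513000 Ft + 13000 Ft + 125000 Ft + 4000 Ft + 170000 Ft = 825000 Ft
  Exemption: 107000 Ft − 20% × (825000 Ft − 577000 Ft) = 107000 Ft − 49600 Ft = 57400 Ft
  Base: 825000 Ft − 57400 Ft = 767600 Ft
  767600 Ft × 11% = 84436 Ft

102670 Ft > 84436 Ft, so the regular income tax governs.

102670 Ft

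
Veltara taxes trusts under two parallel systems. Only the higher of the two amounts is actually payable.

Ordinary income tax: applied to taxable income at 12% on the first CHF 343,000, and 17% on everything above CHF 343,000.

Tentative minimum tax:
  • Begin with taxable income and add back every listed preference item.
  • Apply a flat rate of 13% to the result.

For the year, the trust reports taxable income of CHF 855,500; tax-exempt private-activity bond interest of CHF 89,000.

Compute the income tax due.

Ordinary income tax:
  CHF 343,000 × 12% = CHF 41,160
  CHF 512,500 × 17% = CHF 87,125
  → CHF 128,285

Tentative minimum tax:
  Adjusted income: CHF 855,500 + CHF 89,000 = CHF 944,500
  CHF 944,500 × 13% = CHF 122,785

CHF 128,285 > CHF 122,785, so the ordinary income tax governs.

CHF 128,285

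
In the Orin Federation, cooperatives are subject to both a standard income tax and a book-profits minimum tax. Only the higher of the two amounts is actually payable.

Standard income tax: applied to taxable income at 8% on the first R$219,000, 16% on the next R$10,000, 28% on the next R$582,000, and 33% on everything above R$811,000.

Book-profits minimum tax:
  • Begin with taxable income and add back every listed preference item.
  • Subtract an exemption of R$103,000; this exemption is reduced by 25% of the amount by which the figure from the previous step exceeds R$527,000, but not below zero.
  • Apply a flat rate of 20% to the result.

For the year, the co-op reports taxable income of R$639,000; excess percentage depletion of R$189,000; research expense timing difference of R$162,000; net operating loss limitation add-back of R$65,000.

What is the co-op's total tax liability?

Standard income tax:
  R$219,000 × 8% = R$17,520
  R$10,000 × 16% = R$1,600
  R$410,000 × 28% = R$114,800
  → R$133,920

Book-profits minimum tax:
  Adjusted income: R$639,000 + R$189,000 + R$162,000 + R$65,000 = R$1,055,000
  Exemption: 25% × (R$1,055,000 − R$527,000) = R$132,000 ≥ R$103,000, so the exemption is fully phased out
  Base: R$1,055,000 − R$0 = R$1,055,000
  R$1,055,000 × 20% = R$211,000

R$211,000 > R$133,920, so the book-profits minimum tax is the binding amount.

R$211,000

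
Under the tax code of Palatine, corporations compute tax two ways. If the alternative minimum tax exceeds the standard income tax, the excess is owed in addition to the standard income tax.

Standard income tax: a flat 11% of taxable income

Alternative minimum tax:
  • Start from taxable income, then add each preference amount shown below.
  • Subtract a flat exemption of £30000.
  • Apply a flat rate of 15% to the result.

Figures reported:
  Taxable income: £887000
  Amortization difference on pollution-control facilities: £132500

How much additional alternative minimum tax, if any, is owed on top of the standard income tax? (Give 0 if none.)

Standard income tax:
  £887000 × 11% = £97570

Alternative minimum tax:
  Adjusted income: £887000 + £132500 = £1019500
  Less exemption £30000 → base £989500
  £989500 × 15% = £148425

Excess of alternative minimum tax over standard income tax: £148425 − £97570 = £50855.

£50855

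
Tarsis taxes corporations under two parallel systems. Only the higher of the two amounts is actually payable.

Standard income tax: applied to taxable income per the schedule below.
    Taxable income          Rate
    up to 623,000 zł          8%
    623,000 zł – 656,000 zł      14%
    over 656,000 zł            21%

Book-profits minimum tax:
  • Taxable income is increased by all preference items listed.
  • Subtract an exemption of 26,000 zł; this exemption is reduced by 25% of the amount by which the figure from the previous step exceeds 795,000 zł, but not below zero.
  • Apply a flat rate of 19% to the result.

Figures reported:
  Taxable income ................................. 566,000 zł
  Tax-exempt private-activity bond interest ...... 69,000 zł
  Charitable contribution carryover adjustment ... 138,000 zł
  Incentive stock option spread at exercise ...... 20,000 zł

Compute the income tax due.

Standard income tax:
  566,000 zł × 8% = 45,280 zł

Book-profits minimum tax:
  Adjusted income: 566,000 zł + 69,000 zł + 138,000 zł + 20,000 zł = 793,000 zł
  Exemption: 793,000 zł ≤ 795,000 zł, so full 26,000 zł applies
  Base: 793,000 zł − 26,000 zł = 767,000 zł
  767,000 zł × 19% = 145,730 zł

145,730 zł > 45,280 zł, so the book-profits minimum tax is the binding amount.

145,730 zł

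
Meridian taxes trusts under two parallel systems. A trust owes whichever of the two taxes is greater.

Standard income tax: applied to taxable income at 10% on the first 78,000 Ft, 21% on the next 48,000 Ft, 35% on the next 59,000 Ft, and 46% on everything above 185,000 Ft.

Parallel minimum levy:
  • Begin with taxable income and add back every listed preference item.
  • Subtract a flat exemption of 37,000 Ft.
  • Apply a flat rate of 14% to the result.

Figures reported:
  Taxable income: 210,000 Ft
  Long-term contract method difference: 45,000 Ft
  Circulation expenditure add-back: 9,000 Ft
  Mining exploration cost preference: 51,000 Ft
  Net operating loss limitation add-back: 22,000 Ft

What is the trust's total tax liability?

Standard income tax:
  78,000 Ft × 10% = 7,800 Ft
  48,000 Ft × 21% = 10,080 Ft
  59,000 Ft × 35% = 20,650 Ft
  25,000 Ft × 46% = 11,500 Ft
  → 50,030 Ft

Parallel minimum levy:
  Adjusted income: 210,000 Ft + 45,000 Ft + 9,000 Ft + 51,000 Ft + 22,000 Ft = 337,000 Ft
  Less exemption 37,000 Ft → base 300,000 Ft
  300,000 Ft × 14% = 42,000 Ft

50,030 Ft > 42,000 Ft, so the standard income tax governs.

50,030 Ft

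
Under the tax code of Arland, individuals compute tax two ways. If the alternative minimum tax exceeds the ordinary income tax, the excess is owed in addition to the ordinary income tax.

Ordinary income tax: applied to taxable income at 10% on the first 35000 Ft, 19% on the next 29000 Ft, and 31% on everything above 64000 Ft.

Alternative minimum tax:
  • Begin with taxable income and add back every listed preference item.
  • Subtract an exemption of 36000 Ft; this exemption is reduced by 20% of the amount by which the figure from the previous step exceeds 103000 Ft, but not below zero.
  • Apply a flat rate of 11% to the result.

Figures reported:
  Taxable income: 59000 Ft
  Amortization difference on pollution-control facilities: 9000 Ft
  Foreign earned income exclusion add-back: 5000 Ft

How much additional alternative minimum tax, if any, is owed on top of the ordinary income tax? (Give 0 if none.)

0 Ft

Alternative minimum tax:
  Adjusted income: 59000 Ft + 9000 Ft + 5000 Ft = 73000 Ft
  Exemption: 73000 Ft ≤ 103000 Ft, so full 36000 Ft applies
  Base: 73000 Ft − 36000 Ft = 37000 Ft
  37000 Ft × 11% = 4070 Ft

Ordinary income tax:
  35000 Ft × 10% = 3500 Ft
  24000 Ft × 19% = 4560 Ft
  → 8060 Ft

4070 Ft ≤ 8060 Ft, so no add-on is due.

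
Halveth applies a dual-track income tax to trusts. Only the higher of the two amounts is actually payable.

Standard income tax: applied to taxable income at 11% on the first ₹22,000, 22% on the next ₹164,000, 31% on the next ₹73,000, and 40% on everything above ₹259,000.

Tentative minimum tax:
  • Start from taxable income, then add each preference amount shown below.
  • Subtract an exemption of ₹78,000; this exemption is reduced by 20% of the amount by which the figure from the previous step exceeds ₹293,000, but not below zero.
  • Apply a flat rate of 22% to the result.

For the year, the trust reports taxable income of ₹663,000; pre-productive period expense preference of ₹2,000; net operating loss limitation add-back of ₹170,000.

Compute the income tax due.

Tentative minimum tax:
  Adjusted income: ₹663,000 + ₹2,000 + ₹170,000 = ₹835,000
  Exemption: 20% × (₹835,000 − ₹293,000) = ₹108,400 ≥ ₹78,000, so the exemption is fully phased out
  Base: ₹835,000 − ₹0 = ₹835,000
  ₹835,000 × 22% = ₹183,700

Standard income tax:
  ₹22,000 × 11% = ₹2,420
  ₹164,000 × 22% = ₹36,080
  ₹73,000 × 31% = ₹22,630
  ₹404,000 × 40% = ₹161,600
  → ₹222,730

₹222,730 > ₹183,700, so the standard income tax governs.

₹222,730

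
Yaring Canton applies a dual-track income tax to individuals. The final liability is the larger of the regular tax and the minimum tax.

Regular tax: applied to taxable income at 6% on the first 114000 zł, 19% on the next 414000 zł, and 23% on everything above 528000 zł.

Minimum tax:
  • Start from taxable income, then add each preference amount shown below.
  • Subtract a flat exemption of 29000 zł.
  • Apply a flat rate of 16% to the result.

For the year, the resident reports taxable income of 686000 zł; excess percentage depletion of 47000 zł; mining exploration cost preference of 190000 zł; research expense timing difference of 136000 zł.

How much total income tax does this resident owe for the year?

164800 zł

Minimum tax:
  Adjusted income: 686000 zł + 47000 zł + 190000 zł + 136000 zł = 1059000 zł
  Less exemption 29000 zł → base 1030000 zł
  1030000 zł × 16% = 164800 zł

Regular tax:
  114000 zł × 6% = 6840 zł
  414000 zł × 19% = 78660 zł
  158000 zł × 23% = 36340 zł
  → 121840 zł

164800 zł > 121840 zł, so the minimum tax is the binding amount.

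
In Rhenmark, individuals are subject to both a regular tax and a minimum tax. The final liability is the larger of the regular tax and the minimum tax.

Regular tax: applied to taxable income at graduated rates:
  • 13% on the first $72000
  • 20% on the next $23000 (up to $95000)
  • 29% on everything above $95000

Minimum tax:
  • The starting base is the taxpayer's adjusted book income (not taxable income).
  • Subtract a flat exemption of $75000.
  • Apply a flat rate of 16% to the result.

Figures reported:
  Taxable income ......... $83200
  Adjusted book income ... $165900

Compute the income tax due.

$14544

Minimum tax:
  Base (adjusted book income): $165900
  Less exemption $75000 → base $90900
  $90900 × 16% = $14544

Regular tax:
  $72000 × 13% = $9360
  $11200 × 20% = $2240
  → $11600

$14544 > $11600, so the minimum tax is the binding amount.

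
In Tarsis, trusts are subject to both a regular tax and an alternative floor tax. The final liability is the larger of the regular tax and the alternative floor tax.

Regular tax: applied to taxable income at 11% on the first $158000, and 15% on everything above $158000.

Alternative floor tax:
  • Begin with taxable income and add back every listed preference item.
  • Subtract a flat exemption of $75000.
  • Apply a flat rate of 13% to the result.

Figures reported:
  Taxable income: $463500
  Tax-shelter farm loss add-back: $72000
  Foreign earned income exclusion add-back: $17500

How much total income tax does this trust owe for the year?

Regular tax:
  $158000 × 11% = $17380
  $305500 × 15% = $45825
  → $63205

Alternative floor tax:
  Adjusted income: $463500 + $72000 + $17500 = $553000
  Less exemption $75000 → base $478000
  $478000 × 13% = $62140

$63205 > $62140, so the regular tax governs.

$63205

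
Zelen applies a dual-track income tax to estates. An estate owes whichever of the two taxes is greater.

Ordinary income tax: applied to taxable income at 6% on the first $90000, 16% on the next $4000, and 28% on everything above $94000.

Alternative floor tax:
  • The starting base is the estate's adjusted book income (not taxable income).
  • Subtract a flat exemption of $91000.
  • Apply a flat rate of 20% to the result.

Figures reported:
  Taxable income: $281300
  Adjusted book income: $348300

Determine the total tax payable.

$58484

Ordinary income tax:
  $90000 × 6% = $5400
  $4000 × 16% = $640
  $187300 × 28% = $52444
  → $58484

Alternative floor tax:
  Base (adjusted book income): $348300
  Less exemption $91000 → base $257300
  $257300 × 20% = $51460

$58484 > $51460, so the ordinary income tax governs.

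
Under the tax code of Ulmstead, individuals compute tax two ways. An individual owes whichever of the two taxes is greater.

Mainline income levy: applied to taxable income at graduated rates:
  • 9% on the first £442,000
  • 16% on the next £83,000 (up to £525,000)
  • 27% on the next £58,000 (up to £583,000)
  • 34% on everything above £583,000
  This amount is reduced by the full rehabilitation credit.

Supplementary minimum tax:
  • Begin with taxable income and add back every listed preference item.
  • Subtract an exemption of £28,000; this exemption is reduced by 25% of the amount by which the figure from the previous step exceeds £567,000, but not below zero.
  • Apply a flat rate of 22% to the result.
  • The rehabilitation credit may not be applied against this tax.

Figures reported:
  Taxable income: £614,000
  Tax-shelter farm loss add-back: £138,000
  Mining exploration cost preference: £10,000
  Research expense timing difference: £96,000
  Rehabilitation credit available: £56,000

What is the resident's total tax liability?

Supplementary minimum tax:
  Adjusted income: £614,000 + £138,000 + £10,000 + £96,000 = £858,000
  Exemption: 25% × (£858,000 − £567,000) = £72,750 ≥ £28,000, so the exemption is fully phased out
  Base: £858,000 − £0 = £858,000
  £858,000 × 22% = £188,760

Mainline income levy:
  £442,000 × 9% = £39,780
  £83,000 × 16% = £13,280
  £58,000 × 27% = £15,660
  £31,000 × 34% = £10,540
  → £79,260
  Less rehabilitation credit £56,000 → £23,260

£188,760 > £23,260, so the supplementary minimum tax is the binding amount.

£188,760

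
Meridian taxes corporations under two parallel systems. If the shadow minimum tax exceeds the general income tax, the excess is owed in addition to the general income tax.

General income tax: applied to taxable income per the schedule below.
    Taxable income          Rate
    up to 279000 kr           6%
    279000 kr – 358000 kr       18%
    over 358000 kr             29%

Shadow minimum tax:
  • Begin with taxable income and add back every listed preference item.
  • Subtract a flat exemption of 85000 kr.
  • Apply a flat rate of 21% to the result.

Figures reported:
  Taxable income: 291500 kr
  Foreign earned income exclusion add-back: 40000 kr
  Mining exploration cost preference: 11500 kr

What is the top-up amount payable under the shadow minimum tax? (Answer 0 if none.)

35190 kr

Shadow minimum tax:
  Adjusted income: 291500 kr + 40000 kr + 11500 kr = 343000 kr
  Less exemption 85000 kr → base 258000 kr
  258000 kr × 21% = 54180 kr

General income tax:
  279000 kr × 6% = 16740 kr
  12500 kr × 18% = 2250 kr
  → 18990 kr

Excess of shadow minimum tax over general income tax: 54180 kr − 18990 kr = 35190 kr.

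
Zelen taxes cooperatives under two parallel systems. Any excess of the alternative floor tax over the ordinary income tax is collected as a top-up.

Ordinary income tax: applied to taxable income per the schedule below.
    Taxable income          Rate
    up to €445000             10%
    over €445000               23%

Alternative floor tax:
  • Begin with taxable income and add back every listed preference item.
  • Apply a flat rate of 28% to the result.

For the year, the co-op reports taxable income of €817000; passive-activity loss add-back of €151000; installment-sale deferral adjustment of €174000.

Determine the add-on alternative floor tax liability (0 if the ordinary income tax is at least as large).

Alternative floor tax:
  Adjusted income: €817000 + €151000 + €174000 = €1142000
  €1142000 × 28% = €319760

Ordinary income tax:
  €445000 × 10% = €44500
  €372000 × 23% = €85560
  → €130060

Excess of alternative floor tax over ordinary income tax: €319760 − €130060 = €189700.

€189700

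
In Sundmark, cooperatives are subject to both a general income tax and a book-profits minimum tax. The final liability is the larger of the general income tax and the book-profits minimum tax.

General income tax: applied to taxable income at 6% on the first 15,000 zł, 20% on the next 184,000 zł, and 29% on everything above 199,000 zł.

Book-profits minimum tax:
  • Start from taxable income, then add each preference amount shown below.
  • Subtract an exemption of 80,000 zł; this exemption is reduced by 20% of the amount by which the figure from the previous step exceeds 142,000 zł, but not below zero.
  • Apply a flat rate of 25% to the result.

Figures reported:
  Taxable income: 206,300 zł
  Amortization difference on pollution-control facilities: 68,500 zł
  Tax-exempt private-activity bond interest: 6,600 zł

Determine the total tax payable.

General income tax:
  15,000 zł × 6% = 900 zł
  184,000 zł × 20% = 36,800 zł
  7,300 zł × 29% = 2,117 zł
  → 39,817 zł

Book-profits minimum tax:
  Adjusted income: 206,300 zł + 68,500 zł + 6,600 zł = 281,400 zł
  Exemption: 80,000 zł − 20% × (281,400 zł − 142,000 zł) = 80,000 zł − 27,880 zł = 52,120 zł
  Base: 281,400 zł − 52,120 zł = 229,280 zł
  229,280 zł × 25% = 57,320 zł

57,320 zł > 39,817 zł, so the book-profits minimum tax is the binding amount.

57,320 zł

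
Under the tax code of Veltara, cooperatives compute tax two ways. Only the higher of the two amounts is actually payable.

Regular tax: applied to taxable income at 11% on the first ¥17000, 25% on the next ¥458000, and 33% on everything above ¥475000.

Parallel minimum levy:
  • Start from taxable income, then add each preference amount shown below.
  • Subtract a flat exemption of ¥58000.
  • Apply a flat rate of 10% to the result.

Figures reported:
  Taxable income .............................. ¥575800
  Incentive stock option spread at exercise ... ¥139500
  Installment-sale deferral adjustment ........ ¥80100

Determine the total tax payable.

¥149634

Regular tax:
  ¥17000 × 11% = ¥1870
  ¥458000 × 25% = ¥114500
  ¥100800 × 33% = ¥33264
  → ¥149634

Parallel minimum levy:
  Adjusted income: ¥575800 + ¥139500 + ¥80100 = ¥795400
  Less exemption ¥58000 → base ¥737400
  ¥737400 × 10% = ¥73740

¥149634 > ¥73740, so the regular tax governs.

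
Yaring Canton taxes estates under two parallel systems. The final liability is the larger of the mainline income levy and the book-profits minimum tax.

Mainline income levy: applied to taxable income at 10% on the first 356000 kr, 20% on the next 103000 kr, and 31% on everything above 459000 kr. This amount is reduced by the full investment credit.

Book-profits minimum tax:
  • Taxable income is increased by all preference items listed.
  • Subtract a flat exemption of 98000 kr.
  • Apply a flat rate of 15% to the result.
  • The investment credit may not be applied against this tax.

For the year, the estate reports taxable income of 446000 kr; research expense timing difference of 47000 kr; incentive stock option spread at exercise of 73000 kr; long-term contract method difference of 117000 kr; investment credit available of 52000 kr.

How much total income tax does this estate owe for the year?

87750 kr

Mainline income levy:
  356000 kr × 10% = 35600 kr
  90000 kr × 20% = 18000 kr
  → 53600 kr
  Less investment credit 52000 kr → 1600 kr

Book-profits minimum tax:
  Adjusted income: 446000 kr + 47000 kr + 73000 kr + 117000 kr = 683000 kr
  Less exemption 98000 kr → base 585000 kr
  585000 kr × 15% = 87750 kr

87750 kr > 1600 kr, so the book-profits minimum tax is the binding amount.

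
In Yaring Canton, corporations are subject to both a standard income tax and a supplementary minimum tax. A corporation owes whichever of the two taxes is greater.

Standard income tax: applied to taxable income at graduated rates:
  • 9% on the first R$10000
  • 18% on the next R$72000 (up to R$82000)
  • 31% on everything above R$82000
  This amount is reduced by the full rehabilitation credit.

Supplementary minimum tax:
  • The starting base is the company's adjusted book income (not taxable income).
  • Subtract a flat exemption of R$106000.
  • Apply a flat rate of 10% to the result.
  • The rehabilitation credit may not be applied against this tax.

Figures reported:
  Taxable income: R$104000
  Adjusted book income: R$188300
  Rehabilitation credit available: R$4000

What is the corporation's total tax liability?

Standard income tax:
  R$10000 × 9% = R$900
  R$72000 × 18% = R$12960
  R$22000 × 31% = R$6820
  → R$20680
  Less rehabilitation credit R$4000 → R$16680

Supplementary minimum tax:
  Base (adjusted book income): R$188300
  Less exemption R$106000 → base R$82300
  R$82300 × 10% = R$8230

R$16680 > R$8230, so the standard income tax governs.

R$16680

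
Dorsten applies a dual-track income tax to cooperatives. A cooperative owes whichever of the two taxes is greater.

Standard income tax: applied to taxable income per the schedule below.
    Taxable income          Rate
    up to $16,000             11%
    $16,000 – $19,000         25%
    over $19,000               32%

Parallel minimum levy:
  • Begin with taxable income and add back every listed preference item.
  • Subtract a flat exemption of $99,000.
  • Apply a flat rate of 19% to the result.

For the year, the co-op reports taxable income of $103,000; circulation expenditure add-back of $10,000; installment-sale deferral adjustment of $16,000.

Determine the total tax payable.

Parallel minimum levy:
  Adjusted income: $103,000 + $10,000 + $16,000 = $129,000
  Less exemption $99,000 → base $30,000
  $30,000 × 19% = $5,700

Standard income tax:
  $16,000 × 11% = $1,760
  $3,000 × 25% = $750
  $84,000 × 32% = $26,880
  → $29,390

$29,390 > $5,700, so the standard income tax governs.

$29,390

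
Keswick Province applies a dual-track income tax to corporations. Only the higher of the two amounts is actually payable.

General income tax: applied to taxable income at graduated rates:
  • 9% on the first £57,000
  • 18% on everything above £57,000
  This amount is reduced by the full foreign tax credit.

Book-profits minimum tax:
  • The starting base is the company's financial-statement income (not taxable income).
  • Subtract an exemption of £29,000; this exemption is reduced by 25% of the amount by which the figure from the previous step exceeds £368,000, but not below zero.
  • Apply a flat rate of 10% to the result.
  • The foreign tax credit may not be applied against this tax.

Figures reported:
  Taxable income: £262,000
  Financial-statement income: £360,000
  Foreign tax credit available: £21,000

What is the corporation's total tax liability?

£33,100

General income tax:
  £57,000 × 9% = £5,130
  £205,000 × 18% = £36,900
  → £42,030
  Less foreign tax credit £21,000 → £21,030

Book-profits minimum tax:
  Base (financial-statement income): £360,000
  Exemption: £360,000 ≤ £368,000, so full £29,000 applies
  Base: £360,000 − £29,000 = £331,000
  £331,000 × 10% = £33,100

£33,100 > £21,030, so the book-profits minimum tax is the binding amount.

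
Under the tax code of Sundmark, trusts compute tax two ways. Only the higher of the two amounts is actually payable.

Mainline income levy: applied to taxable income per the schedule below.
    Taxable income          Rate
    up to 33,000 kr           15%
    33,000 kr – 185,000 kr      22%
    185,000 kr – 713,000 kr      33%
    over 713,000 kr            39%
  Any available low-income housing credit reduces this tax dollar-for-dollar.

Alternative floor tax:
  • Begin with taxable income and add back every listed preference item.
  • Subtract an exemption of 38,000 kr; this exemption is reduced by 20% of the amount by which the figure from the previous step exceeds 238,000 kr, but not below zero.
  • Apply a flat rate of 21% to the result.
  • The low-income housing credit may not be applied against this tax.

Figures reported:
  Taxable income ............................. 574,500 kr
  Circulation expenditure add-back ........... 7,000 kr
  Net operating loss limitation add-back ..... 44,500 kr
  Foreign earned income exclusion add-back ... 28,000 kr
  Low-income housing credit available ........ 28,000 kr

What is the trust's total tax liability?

Alternative floor tax:
  Adjusted income: 574,500 kr + 7,000 kr + 44,500 kr + 28,000 kr = 654,000 kr
  Exemption: 20% × (654,000 kr − 238,000 kr) = 83,200 kr ≥ 38,000 kr, so the exemption is fully phased out
  Base: 654,000 kr − 0 kr = 654,000 kr
  654,000 kr × 21% = 137,340 kr

Mainline income levy:
  33,000 kr × 15% = 4,950 kr
  152,000 kr × 22% = 33,440 kr
  389,500 kr × 33% = 128,535 kr
  → 166,925 kr
  Less low-income housing credit 28,000 kr → 138,925 kr

138,925 kr > 137,340 kr, so the mainline income levy governs.

138,925 kr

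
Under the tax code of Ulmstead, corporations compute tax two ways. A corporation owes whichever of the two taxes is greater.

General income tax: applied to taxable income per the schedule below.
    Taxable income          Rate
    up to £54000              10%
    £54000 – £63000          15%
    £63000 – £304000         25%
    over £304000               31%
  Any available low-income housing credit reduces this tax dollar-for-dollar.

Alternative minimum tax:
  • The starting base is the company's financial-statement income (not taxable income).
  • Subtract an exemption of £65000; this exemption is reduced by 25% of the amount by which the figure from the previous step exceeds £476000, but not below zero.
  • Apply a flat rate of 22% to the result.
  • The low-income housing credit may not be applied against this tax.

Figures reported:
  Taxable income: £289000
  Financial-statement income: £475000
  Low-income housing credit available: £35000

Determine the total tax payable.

£90200

Alternative minimum tax:
  Base (financial-statement income): £475000
  Exemption: £475000 ≤ £476000, so full £65000 applies
  Base: £475000 − £65000 = £410000
  £410000 × 22% = £90200

General income tax:
  £54000 × 10% = £5400
  £9000 × 15% = £1350
  £226000 × 25% = £56500
  → £63250
  Less low-income housing credit £35000 → £28250

£90200 > £28250, so the alternative minimum tax is the binding amount.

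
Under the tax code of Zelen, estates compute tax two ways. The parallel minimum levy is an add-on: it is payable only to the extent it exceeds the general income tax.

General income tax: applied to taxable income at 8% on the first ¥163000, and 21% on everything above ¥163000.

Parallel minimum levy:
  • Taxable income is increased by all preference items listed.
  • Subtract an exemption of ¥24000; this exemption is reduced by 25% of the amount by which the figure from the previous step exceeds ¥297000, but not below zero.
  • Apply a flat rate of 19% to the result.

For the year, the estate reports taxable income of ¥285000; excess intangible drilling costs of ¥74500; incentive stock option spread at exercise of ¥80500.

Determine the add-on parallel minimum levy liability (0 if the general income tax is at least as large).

Parallel minimum levy:
  Adjusted income: ¥285000 + ¥74500 + ¥80500 = ¥440000
  Exemption: 25% × (¥440000 − ¥297000) = ¥35750 ≥ ¥24000, so the exemption is fully phased out
  Base: ¥440000 − ¥0 = ¥440000
  ¥440000 × 19% = ¥83600

General income tax:
  ¥163000 × 8% = ¥13040
  ¥122000 × 21% = ¥25620
  → ¥38660

Excess of parallel minimum levy over general income tax: ¥83600 − ¥38660 = ¥44940.

¥44940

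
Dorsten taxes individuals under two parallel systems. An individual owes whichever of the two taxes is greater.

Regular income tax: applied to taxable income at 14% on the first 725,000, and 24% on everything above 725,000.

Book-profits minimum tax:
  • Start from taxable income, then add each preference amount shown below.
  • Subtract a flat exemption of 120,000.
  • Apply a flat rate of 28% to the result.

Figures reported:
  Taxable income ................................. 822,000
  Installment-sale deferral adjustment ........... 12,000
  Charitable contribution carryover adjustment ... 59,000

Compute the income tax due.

Book-profits minimum tax:
  Adjusted income: 822,000 + 12,000 + 59,000 = 893,000
  Less exemption 120,000 → base 773,000
  773,000 × 28% = 216,440

Regular income tax:
  725,000 × 14% = 101,500
  97,000 × 24% = 23,280
  → 124,780

216,440 > 124,780, so the book-profits minimum tax is the binding amount.

216,440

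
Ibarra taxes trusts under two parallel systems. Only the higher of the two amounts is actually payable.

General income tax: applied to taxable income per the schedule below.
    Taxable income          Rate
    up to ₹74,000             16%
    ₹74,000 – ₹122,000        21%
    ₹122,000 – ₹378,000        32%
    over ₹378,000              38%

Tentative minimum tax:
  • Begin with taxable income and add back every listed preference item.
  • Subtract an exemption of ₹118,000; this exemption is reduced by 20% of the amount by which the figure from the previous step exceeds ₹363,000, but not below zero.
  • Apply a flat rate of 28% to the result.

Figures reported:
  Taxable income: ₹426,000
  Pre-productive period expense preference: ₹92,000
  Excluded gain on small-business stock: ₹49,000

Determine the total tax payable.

₹137,144

Tentative minimum tax:
  Adjusted income: ₹426,000 + ₹92,000 + ₹49,000 = ₹567,000
  Exemption: ₹118,000 − 20% × (₹567,000 − ₹363,000) = ₹118,000 − ₹40,800 = ₹77,200
  Base: ₹567,000 − ₹77,200 = ₹489,800
  ₹489,800 × 28% = ₹137,144

General income tax:
  ₹74,000 × 16% = ₹11,840
  ₹48,000 × 21% = ₹10,080
  ₹256,000 × 32% = ₹81,920
  ₹48,000 × 38% = ₹18,240
  → ₹122,080

₹137,144 > ₹122,080, so the tentative minimum tax is the binding amount.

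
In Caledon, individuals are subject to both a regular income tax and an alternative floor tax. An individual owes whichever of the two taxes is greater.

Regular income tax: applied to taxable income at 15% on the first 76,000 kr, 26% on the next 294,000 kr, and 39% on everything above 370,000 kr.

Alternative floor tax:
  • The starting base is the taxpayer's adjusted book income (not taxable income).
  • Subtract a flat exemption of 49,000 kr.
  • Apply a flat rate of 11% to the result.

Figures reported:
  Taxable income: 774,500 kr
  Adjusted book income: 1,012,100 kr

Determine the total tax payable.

Regular income tax:
  76,000 kr × 15% = 11,400 kr
  294,000 kr × 26% = 76,440 kr
  404,500 kr × 39% = 157,755 kr
  → 245,595 kr

Alternative floor tax:
  Base (adjusted book income): 1,012,100 kr
  Less exemption 49,000 kr → base 963,100 kr
  963,100 kr × 11% = 105,941 kr

245,595 kr > 105,941 kr, so the regular income tax governs.

245,595 kr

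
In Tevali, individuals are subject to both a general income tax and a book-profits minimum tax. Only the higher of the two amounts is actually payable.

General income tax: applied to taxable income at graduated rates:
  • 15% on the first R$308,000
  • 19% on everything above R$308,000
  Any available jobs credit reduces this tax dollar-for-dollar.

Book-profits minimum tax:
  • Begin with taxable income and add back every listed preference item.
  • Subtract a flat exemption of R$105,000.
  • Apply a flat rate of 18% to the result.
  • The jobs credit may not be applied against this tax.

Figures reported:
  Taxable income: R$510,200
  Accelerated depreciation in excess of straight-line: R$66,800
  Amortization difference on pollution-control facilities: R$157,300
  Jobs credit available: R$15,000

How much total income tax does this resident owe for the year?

General income tax:
  R$308,000 × 15% = R$46,200
  R$202,200 × 19% = R$38,418
  → R$84,618
  Less jobs credit R$15,000 → R$69,618

Book-profits minimum tax:
  Adjusted income: R$510,200 + R$66,800 + R$157,300 = R$734,300
  Less exemption R$105,000 → base R$629,300
  R$629,300 × 18% = R$113,274

R$113,274 > R$69,618, so the book-profits minimum tax is the binding amount.

R$113,274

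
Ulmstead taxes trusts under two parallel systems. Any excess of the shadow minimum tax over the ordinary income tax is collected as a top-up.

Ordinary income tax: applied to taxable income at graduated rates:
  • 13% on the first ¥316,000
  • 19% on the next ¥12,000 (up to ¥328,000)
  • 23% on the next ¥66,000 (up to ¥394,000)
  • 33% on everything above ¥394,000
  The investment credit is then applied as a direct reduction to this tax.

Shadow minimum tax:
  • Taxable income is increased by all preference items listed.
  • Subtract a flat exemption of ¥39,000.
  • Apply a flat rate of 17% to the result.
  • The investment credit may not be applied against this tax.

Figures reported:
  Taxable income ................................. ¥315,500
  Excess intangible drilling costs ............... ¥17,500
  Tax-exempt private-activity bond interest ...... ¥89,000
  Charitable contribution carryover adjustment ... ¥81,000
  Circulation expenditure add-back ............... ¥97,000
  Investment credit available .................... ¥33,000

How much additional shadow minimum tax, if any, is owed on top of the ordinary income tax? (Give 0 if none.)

Ordinary income tax:
  ¥315,500 × 13% = ¥41,015
  Less investment credit ¥33,000 → ¥8,015

Shadow minimum tax:
  Adjusted income: ¥315,500 + ¥17,500 + ¥89,000 + ¥81,000 + ¥97,000 = ¥600,000
  Less exemption ¥39,000 → base ¥561,000
  ¥561,000 × 17% = ¥95,370

Excess of shadow minimum tax over ordinary income tax: ¥95,370 − ¥8,015 = ¥87,355.

¥87,355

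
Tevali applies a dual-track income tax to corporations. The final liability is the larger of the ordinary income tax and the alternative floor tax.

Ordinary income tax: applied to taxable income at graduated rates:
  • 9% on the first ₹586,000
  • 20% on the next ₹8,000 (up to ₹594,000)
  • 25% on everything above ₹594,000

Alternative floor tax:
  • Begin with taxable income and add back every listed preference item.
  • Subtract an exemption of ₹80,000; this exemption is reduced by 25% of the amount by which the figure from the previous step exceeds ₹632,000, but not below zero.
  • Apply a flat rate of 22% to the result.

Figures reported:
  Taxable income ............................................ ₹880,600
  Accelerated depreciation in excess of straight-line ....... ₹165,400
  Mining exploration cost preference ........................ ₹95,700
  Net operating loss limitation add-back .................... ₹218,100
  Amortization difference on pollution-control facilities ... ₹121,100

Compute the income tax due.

₹325,798

Ordinary income tax:
  ₹586,000 × 9% = ₹52,740
  ₹8,000 × 20% = ₹1,600
  ₹286,600 × 25% = ₹71,650
  → ₹125,990

Alternative floor tax:
  Adjusted income: ₹880,600 + ₹165,400 + ₹95,700 + ₹218,100 + ₹121,100 = ₹1,480,900
  Exemption: 25% × (₹1,480,900 − ₹632,000) = ₹212,225 ≥ ₹80,000, so the exemption is fully phased out
  Base: ₹1,480,900 − ₹0 = ₹1,480,900
  ₹1,480,900 × 22% = ₹325,798

₹325,798 > ₹125,990, so the alternative floor tax is the binding amount.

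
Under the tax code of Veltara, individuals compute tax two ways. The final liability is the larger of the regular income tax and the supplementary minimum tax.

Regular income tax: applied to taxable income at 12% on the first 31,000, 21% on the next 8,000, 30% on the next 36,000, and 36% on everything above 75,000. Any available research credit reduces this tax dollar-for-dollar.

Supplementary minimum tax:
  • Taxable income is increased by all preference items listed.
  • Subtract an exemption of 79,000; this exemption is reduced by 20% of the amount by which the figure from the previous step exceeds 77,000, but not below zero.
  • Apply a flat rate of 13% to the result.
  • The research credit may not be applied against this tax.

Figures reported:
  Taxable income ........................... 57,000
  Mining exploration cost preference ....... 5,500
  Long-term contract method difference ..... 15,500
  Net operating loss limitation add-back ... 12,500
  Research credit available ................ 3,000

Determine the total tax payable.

Supplementary minimum tax:
  Adjusted income: 57,000 + 5,500 + 15,500 + 12,500 = 90,500
  Exemption: 79,000 − 20% × (90,500 − 77,000) = 79,000 − 2,700 = 76,300
  Base: 90,500 − 76,300 = 14,200
  14,200 × 13% = 1,846

Regular income tax:
  31,000 × 12% = 3,720
  8,000 × 21% = 1,680
  18,000 × 30% = 5,400
  → 10,800
  Less research credit 3,000 → 7,800

7,800 > 1,846, so the regular income tax governs.

7,800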